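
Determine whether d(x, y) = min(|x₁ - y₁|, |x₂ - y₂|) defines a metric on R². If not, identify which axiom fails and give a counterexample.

No. d fails identity of indiscernibles: take x = (-1, 0) and y = (-1, 6). Then d(x,y) = min(|-1 - (-1)|, |0 - 6|) = min(0, 6) = 0, yet x ≠ y.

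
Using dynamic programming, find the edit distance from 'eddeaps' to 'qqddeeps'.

Let D[i][j] be the edit distance between the first i characters of 'eddeaps' and the first j characters of 'qqddeeps', with D[i][0] = i, D[0][j] = j, and D[i][j] = D[i-1][j-1] if the characters match, else 1 + min(D[i-1][j], D[i][j-1], D[i-1][j-1]). Filling the table (rows: prefixes of 'eddeaps', columns: prefixes of 'qqddeeps'):
     ε  q  q  d  d  e  e  p  s
  ε  0  1  2  3  4  5  6  7  8
  e  1  1  2  3  4  4  5  6  7
  d  2  2  2  2  3  4  5  6  7
  d  3  3  3  2  2  3  4  5  6
  e  4  4  4  3  3  2  3  4  5
  a  5  5  5  4  4  3  3  4  5
  p  6  6  6  5  5  4  4  3  4
  s  7  7  7  6  6  5  5  4  3
The bottom-right entry gives D[7][8] = 3, so no sequence of fewer than 3 edits works. Backtracking through the table gives one optimal edit sequence (3 edits):
  eddeaps → qeddeaps (ins q @1)
  qeddeaps → qqddeaps (sub e→q @2)
  qqddeaps → qqddeeps (sub a→e @6)
Edit distance = 3.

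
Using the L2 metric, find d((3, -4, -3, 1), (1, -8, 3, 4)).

√(Σ(x_i - y_i)²) = √((3 - 1)² + (-4 - (-8))² + (-3 - 3)² + (1 - 4)²)
= √(2² + 4² + (-6)² + (-3)²) = √(4 + 16 + 36 + 9) = √65 ≈ 8.0623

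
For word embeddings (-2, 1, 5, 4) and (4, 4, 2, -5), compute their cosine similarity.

With u = (-2, 1, 5, 4), v = (4, 4, 2, -5):
u·v = (-2)·4 + 1·4 + 5·2 + 4·(-5) = (-8) + 4 + 10 + (-20) = -14.
|u| = √((-2)² + 1² + 5² + 4²) = √46, |v| = √(4² + 4² + 2² + (-5)²) = √61, so |u||v| = √(46·61) = √2806.
cos θ = (u·v)/(|u||v|) = -14/√2806 ≈ -0.2643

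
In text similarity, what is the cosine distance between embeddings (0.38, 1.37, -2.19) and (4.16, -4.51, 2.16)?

With u = (0.38, 1.37, -2.19), v = (4.16, -4.51, 2.16):
u·v = 0.38·4.16 + 1.37·(-4.51) + (-2.19)·2.16 = 1.5808 + (-6.1787) + (-4.7304) = -9.3283.
|u| = √(0.38² + 1.37² + (-2.19)²) = √(0.1444 + 1.8769 + 4.7961) = √6.8174, |v| = √(4.16² + (-4.51)² + 2.16²) = √(17.3056 + 20.3401 + 4.6656) = √42.3113.
cos θ = (u·v)/(|u||v|) = -9.3283/(√6.8174·√42.3113) ≈ -0.5492
Cosine distance = 1 - cos θ ≈ 1 - (-0.5492) = 1.5492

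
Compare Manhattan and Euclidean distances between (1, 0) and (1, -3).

L1 = |1 - 1| + |0 - (-3)| = 0 + 3 = 3
L2 = √(0² + 3²) = √9 = 3
L1 ≥ L2 always (equality iff movement is along one axis); L1 = L2 here (movement is along a single axis).
Ratio L1/L2 = 3/3 = 1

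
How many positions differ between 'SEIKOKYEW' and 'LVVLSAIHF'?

Differing positions: 1, 2, 3, 4, 5, 6, 7, 8, 9. Hamming distance = 9.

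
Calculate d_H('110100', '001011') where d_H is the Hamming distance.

Differing positions: 1, 2, 3, 4, 5, 6. Hamming distance = 6.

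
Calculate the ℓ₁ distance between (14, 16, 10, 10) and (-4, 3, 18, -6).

Σ|x_i - y_i| = |14 - (-4)| + |16 - 3| + |10 - 18| + |10 - (-6)| = 18 + 13 + 8 + 16 = 55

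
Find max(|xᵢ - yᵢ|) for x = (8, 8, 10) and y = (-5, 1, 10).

max(|x_i - y_i|) = max(|8 - (-5)|, |8 - 1|, |10 - 10|) = max(13, 7, 0) = 13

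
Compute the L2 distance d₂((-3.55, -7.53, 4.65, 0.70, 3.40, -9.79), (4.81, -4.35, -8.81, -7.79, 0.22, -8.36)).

√(Σ(x_i - y_i)²) = √((-3.55 - 4.81)² + (-7.53 - (-4.35))² + (4.65 - (-8.81))² + (0.7 - (-7.79))² + (3.4 - 0.22)² + (-9.79 - (-8.36))²)
= √((-8.36)² + (-3.18)² + 13.46² + 8.49² + 3.18² + (-1.43)²) = √(69.8896 + 10.1124 + 181.1716 + 72.0801 + 10.1124 + 2.0449) = √345.411 ≈ 18.5852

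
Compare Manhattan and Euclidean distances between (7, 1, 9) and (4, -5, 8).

L1 = |7 - 4| + |1 - (-5)| + |9 - 8| = 3 + 6 + 1 = 10
L2 = √(3² + 6² + 1²) = √46 ≈ 6.7823
L1 ≥ L2 always (equality iff movement is along one axis); L1 > L2 here.
Ratio L1/L2 = 10/√46 ≈ 1.4744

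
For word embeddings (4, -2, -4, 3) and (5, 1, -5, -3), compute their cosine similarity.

With u = (4, -2, -4, 3), v = (5, 1, -5, -3):
u·v = 4·5 + (-2)·1 + (-4)·(-5) + 3·(-3) = 20 + (-2) + 20 + (-9) = 29.
|u| = √(4² + (-2)² + (-4)² + 3²) = √45, |v| = √(5² + 1² + (-5)² + (-3)²) = √60, so |u||v| = √(45·60) = √2700.
cos θ = (u·v)/(|u||v|) = 29/√2700 ≈ 0.5581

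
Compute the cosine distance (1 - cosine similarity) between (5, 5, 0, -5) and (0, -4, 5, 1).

With u = (5, 5, 0, -5), v = (0, -4, 5, 1):
u·v = 5·0 + 5·(-4) + 0·5 + (-5)·1 = 0 + (-20) + 0 + (-5) = -25.
|u| = √(5² + 5² + 0² + (-5)²) = √75, |v| = √(0² + (-4)² + 5² + 1²) = √42, so |u||v| = √(75·42) = √3150.
cos θ = (u·v)/(|u||v|) = -25/√3150 ≈ -0.4454
Cosine distance = 1 - cos θ ≈ 1 - (-0.4454) = 1.4454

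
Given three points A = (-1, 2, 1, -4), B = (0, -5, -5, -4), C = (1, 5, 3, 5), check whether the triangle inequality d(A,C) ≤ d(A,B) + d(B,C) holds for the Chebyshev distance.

d(A,B) = max(1, 7, 6, 0) = 7, d(B,C) = max(1, 10, 8, 9) = 10, d(A,C) = max(2, 3, 2, 9) = 9.
d(A,C) = 9 ≤ 7 + 10 = 17. Triangle inequality is satisfied.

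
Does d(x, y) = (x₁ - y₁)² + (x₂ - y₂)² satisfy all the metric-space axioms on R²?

No. The squared Euclidean distance fails the triangle inequality. Counterexample: x = (0, 0), y = (4, 5), z = (8, 10). d(x,z) = 8² + 10² = 164, but d(x,y) + d(y,z) = (4² + 5²) + (4² + 5²) = 41 + 41 = 82. Since 164 > 82, the triangle inequality is violated. (Note: √d, the ordinary Euclidean distance, IS a metric.)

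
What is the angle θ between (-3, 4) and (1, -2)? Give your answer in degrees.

With u = (-3, 4), v = (1, -2):
u·v = (-3)·1 + 4·(-2) = (-3) + (-8) = -11.
|u| = √((-3)² + 4²) = √25, |v| = √(1² + (-2)²) = √5, so |u||v| = √(25·5) = √125.
cos θ = (u·v)/(|u||v|) = -11/√125 ≈ -0.98387
θ = arccos(-0.98387) ≈ 169.7°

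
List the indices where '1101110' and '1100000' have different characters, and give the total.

Differing positions: 4, 5, 6. Hamming distance = 3.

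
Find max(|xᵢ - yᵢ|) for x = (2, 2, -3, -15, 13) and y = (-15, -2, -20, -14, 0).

max(|x_i - y_i|) = max(|2 - (-15)|, |2 - (-2)|, |-3 - (-20)|, |-15 - (-14)|, |13 - 0|) = max(17, 4, 17, 1, 13) = 17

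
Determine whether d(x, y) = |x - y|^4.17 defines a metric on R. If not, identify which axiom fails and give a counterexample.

No. d(x,y) = |x-y|^4.17 fails the triangle inequality since p = 4.17 > 1. Counterexample: x = -1, y = 9, z = 15. d(x,z) = |-1 - 15|^4.17 = 16^4.17 ≈ 104997.831, but d(x,y) + d(y,z) = 10^4.17 + 6^4.17 ≈ 14791.0839 + 1757.4813 = 16548.5652. Since 104997.831 > 16548.5652, the triangle inequality is violated.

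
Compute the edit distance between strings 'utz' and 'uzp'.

Let D[i][j] be the edit distance between the first i characters of 'utz' and the first j characters of 'uzp', with D[i][0] = i, D[0][j] = j, and D[i][j] = D[i-1][j-1] if the characters match, else 1 + min(D[i-1][j], D[i][j-1], D[i-1][j-1]). Filling the table (rows: prefixes of 'utz', columns: prefixes of 'uzp'):
     ε  u  z  p
  ε  0  1  2  3
  u  1  0  1  2
  t  2  1  1  2
  z  3  2  1  2
The bottom-right entry gives D[3][3] = 2, so no sequence of fewer than 2 edits works. Backtracking through the table gives one optimal edit sequence (2 edits):
  utz → uzz (sub t→z @2)
  uzz → uzp (sub z→p @3)
Edit distance = 2.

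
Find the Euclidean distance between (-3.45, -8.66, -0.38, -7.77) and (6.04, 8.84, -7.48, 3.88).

√(Σ(x_i - y_i)²) = √((-3.45 - 6.04)² + (-8.66 - 8.84)² + (-0.38 - (-7.48))² + (-7.77 - 3.88)²)
= √((-9.49)² + (-17.5)² + 7.1² + (-11.65)²) = √(90.0601 + 306.25 + 50.41 + 135.7225) = √582.4426 ≈ 24.1338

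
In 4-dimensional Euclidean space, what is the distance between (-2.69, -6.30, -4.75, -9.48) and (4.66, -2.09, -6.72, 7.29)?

√(Σ(x_i - y_i)²) = √((-2.69 - 4.66)² + (-6.3 - (-2.09))² + (-4.75 - (-6.72))² + (-9.48 - 7.29)²)
= √((-7.35)² + (-4.21)² + 1.97² + (-16.77)²) = √(54.0225 + 17.7241 + 3.8809 + 281.2329) = √356.8604 ≈ 18.8907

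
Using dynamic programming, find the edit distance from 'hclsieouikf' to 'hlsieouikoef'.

Let D[i][j] be the edit distance between the first i characters of 'hclsieouikf' and the first j characters of 'hlsieouikoef', with D[i][0] = i, D[0][j] = j, and D[i][j] = D[i-1][j-1] if the characters match, else 1 + min(D[i-1][j], D[i][j-1], D[i-1][j-1]). Filling the table (rows: prefixes of 'hclsieouikf', columns: prefixes of 'hlsieouikoef'):
     ε  h  l  s  i  e  o  u  i  k  o  e  f
  ε  0  1  2  3  4  5  6  7  8  9 10 11 12
  h  1  0  1  2  3  4  5  6  7  8  9 10 11
  c  2  1  1  2  3  4  5  6  7  8  9 10 11
  l  3  2  1  2  3  4  5  6  7  8  9 10 11
  s  4  3  2  1  2  3  4  5  6  7  8  9 10
  i  5  4  3  2  1  2  3  4  5  6  7  8  9
  e  6  5  4  3  2  1  2  3  4  5  6  7  8
  o  7  6  5  4  3  2  1  2  3  4  5  6  7
  u  8  7  6  5  4  3  2  1  2  3  4  5  6
  i  9  8  7  6  5  4  3  2  1  2  3  4  5
  k 10  9  8  7  6  5  4  3  2  1  2  3  4
  f 11 10  9  8  7  6  5  4  3  2  2  3  3
The bottom-right entry gives D[11][12] = 3, so no sequence of fewer than 3 edits works. Backtracking through the table gives one optimal edit sequence (3 edits):
  hclsieouikf → hlsieouikf (del c @2)
  hlsieouikf → hlsieouikof (ins o @10)
  hlsieouikof → hlsieouikoef (ins e @11)
Edit distance = 3.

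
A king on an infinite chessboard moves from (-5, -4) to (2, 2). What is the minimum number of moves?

max(|x_i - y_i|) = max(|-5 - 2|, |-4 - 2|) = max(7, 6) = 7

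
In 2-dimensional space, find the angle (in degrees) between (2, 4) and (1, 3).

With u = (2, 4), v = (1, 3):
u·v = 2·1 + 4·3 = 2 + 12 = 14.
|u| = √(2² + 4²) = √20, |v| = √(1² + 3²) = √10, so |u||v| = √(20·10) = √200.
cos θ = (u·v)/(|u||v|) = 14/√200 ≈ 0.989949
θ = arccos(0.989949) ≈ 8.13°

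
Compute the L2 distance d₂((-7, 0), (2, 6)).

√(Σ(x_i - y_i)²) = √((-7 - 2)² + (0 - 6)²)
= √((-9)² + (-6)²) = √(81 + 36) = √117 ≈ 10.8167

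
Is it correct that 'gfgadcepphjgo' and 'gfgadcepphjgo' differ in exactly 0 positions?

Differing positions: none. Hamming distance = 0, so the claim is true.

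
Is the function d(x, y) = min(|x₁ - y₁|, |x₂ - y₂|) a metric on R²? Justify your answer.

No. d fails identity of indiscernibles: take x = (2, 0) and y = (2, 2). Then d(x,y) = min(|2 - 2|, |0 - 2|) = min(0, 2) = 0, yet x ≠ y.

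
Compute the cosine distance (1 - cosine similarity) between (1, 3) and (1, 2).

With u = (1, 3), v = (1, 2):
u·v = 1·1 + 3·2 = 1 + 6 = 7.
|u| = √(1² + 3²) = √10, |v| = √(1² + 2²) = √5, so |u||v| = √(10·5) = √50.
cos θ = (u·v)/(|u||v|) = 7/√50 ≈ 0.9899
Cosine distance = 1 - cos θ ≈ 1 - 0.9899 = 0.0101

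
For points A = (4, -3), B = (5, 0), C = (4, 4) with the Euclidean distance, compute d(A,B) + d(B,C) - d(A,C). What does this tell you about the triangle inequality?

d(A,B) = √(1² + 3²) = √10 ≈ 3.1623, d(B,C) = √(1² + 4²) = √17 ≈ 4.1231, d(A,C) = √(0² + 7²) = √49 = 7.
d(A,B) + d(B,C) - d(A,C) = 3.1623 + 4.1231 - 7 = 7.2854 - 7 = 0.2854 (to 4 decimal places). This is ≥ 0, so the triangle inequality holds for these points.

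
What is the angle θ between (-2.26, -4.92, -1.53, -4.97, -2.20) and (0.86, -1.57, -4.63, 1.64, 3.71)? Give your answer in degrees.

With u = (-2.26, -4.92, -1.53, -4.97, -2.20), v = (0.86, -1.57, -4.63, 1.64, 3.71):
u·v = (-2.26)·0.86 + (-4.92)·(-1.57) + (-1.53)·(-4.63) + (-4.97)·1.64 + (-2.2)·3.71 = (-1.9436) + 7.7244 + 7.0839 + (-8.1508) + (-8.162) = -3.4481.
|u| = √((-2.26)² + (-4.92)² + (-1.53)² + (-4.97)² + (-2.2)²) = √(5.1076 + 24.2064 + 2.3409 + 24.7009 + 4.84) = √61.1958, |v| = √(0.86² + (-1.57)² + (-4.63)² + 1.64² + 3.71²) = √(0.7396 + 2.4649 + 21.4369 + 2.6896 + 13.7641) = √41.0951.
cos θ = (u·v)/(|u||v|) = -3.4481/(√61.1958·√41.0951) ≈ -0.068758
θ = arccos(-0.068758) ≈ 93.94°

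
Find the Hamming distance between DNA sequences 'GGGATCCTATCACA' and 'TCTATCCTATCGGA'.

Differing positions: 1, 2, 3, 12, 13. Hamming distance = 5.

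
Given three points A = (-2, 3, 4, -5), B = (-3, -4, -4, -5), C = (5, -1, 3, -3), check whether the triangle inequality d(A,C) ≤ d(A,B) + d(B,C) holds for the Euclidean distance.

d(A,B) = √(1² + 7² + 8² + 0²) = √114 ≈ 10.6771, d(B,C) = √(8² + 3² + 7² + 2²) = √126 ≈ 11.225, d(A,C) = √(7² + 4² + 1² + 2²) = √70 ≈ 8.3666.
d(A,C) ≈ 8.3666 ≤ 10.6771 + 11.225 = 21.9021. Triangle inequality is satisfied.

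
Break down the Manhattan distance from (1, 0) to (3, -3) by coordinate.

Σ|x_i - y_i| = |1 - 3| + |0 - (-3)| = 2 + 3 = 5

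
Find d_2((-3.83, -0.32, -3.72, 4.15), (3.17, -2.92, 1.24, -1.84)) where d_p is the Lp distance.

(Σ|x_i - y_i|^2)^(1/2) = (|-3.83 - 3.17|^2 + |-0.32 - (-2.92)|^2 + |-3.72 - 1.24|^2 + |4.15 - (-1.84)|^2)^(1/2)
= (7^2 + 2.6^2 + 4.96^2 + 5.99^2)^(1/2) = (49 + 6.76 + 24.6016 + 35.8801)^(1/2) = (116.2417)^(1/2) ≈ 10.7815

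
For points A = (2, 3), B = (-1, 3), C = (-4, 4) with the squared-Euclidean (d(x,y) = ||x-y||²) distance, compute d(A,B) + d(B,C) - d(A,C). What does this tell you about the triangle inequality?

d(A,B) = 3² + 0² = 9, d(B,C) = 3² + 1² = 10, d(A,C) = 6² + 1² = 37.
d(A,B) + d(B,C) - d(A,C) = 9 + 10 - 37 = 19 - 37 = -18. This is < 0, so the triangle inequality FAILS for these points (squared-Euclidean is not a metric).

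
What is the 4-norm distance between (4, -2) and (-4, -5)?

(Σ|x_i - y_i|^4)^(1/4) = (|4 - (-4)|^4 + |-2 - (-5)|^4)^(1/4)
= (8^4 + 3^4)^(1/4) = (4096 + 81)^(1/4) = (4177)^(1/4) ≈ 8.0393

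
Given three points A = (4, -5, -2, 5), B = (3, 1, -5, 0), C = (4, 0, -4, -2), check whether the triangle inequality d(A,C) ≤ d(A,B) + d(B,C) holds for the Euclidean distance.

d(A,B) = √(1² + 6² + 3² + 5²) = √71 ≈ 8.4261, d(B,C) = √(1² + 1² + 1² + 2²) = √7 ≈ 2.6458, d(A,C) = √(0² + 5² + 2² + 7²) = √78 ≈ 8.8318.
d(A,C) ≈ 8.8318 ≤ 8.4261 + 2.6458 = 11.0719. Triangle inequality is satisfied.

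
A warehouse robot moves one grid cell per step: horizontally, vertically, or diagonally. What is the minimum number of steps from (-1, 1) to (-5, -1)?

max(|x_i - y_i|) = max(|-1 - (-5)|, |1 - (-1)|) = max(4, 2) = 4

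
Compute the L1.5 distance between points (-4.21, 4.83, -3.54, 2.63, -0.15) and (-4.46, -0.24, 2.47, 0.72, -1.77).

(Σ|x_i - y_i|^1.5)^(1/1.5) = (|-4.21 - (-4.46)|^1.5 + |4.83 - (-0.24)|^1.5 + |-3.54 - 2.47|^1.5 + |2.63 - 0.72|^1.5 + |-0.15 - (-1.77)|^1.5)^(1/1.5)
= (0.25^1.5 + 5.07^1.5 + 6.01^1.5 + 1.91^1.5 + 1.62^1.5)^(1/1.5) ≈ (0.125 + 11.4159 + 14.7337 + 2.6397 + 2.0619)^(1/1.5) = (30.9762)^(1/1.5) ≈ 9.8632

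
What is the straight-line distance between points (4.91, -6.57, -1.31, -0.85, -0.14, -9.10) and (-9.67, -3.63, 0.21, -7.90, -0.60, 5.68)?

√(Σ(x_i - y_i)²) = √((4.91 - (-9.67))² + (-6.57 - (-3.63))² + (-1.31 - 0.21)² + (-0.85 - (-7.9))² + (-0.14 - (-0.6))² + (-9.1 - 5.68)²)
= √(14.58² + (-2.94)² + (-1.52)² + 7.05² + 0.46² + (-14.78)²) = √(212.5764 + 8.6436 + 2.3104 + 49.7025 + 0.2116 + 218.4484) = √491.8929 ≈ 22.1787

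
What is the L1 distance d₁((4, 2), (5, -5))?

Σ|x_i - y_i| = |4 - 5| + |2 - (-5)| = 1 + 7 = 8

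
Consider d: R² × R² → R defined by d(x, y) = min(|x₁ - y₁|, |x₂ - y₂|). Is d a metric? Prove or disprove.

No. d fails identity of indiscernibles: take x = (2, 0) and y = (2, 9). Then d(x,y) = min(|2 - 2|, |0 - 9|) = min(0, 9) = 0, yet x ≠ y.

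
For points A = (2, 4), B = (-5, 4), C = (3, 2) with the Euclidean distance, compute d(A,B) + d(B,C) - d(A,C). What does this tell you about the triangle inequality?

d(A,B) = √(7² + 0²) = √49 = 7, d(B,C) = √(8² + 2²) = √68 ≈ 8.2462, d(A,C) = √(1² + 2²) = √5 ≈ 2.2361.
d(A,B) + d(B,C) - d(A,C) = 7 + 8.2462 - 2.2361 = 15.2462 - 2.2361 = 13.0101 (to 4 decimal places). This is ≥ 0, so the triangle inequality holds for these points.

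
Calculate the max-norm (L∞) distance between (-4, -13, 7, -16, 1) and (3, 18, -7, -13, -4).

max(|x_i - y_i|) = max(|-4 - 3|, |-13 - 18|, |7 - (-7)|, |-16 - (-13)|, |1 - (-4)|) = max(7, 31, 14, 3, 5) = 31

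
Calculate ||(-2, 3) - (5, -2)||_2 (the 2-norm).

(Σ|x_i - y_i|^2)^(1/2) = (|-2 - 5|^2 + |3 - (-2)|^2)^(1/2)
= (7^2 + 5^2)^(1/2) = (49 + 25)^(1/2) = (74)^(1/2) ≈ 8.6023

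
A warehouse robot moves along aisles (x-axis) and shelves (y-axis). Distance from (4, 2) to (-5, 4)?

Σ|x_i - y_i| = |4 - (-5)| + |2 - 4| = 9 + 2 = 11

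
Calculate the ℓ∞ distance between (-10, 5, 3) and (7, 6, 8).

max(|x_i - y_i|) = max(|-10 - 7|, |5 - 6|, |3 - 8|) = max(17, 1, 5) = 17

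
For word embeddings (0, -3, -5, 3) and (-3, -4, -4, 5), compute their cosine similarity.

With u = (0, -3, -5, 3), v = (-3, -4, -4, 5):
u·v = 0·(-3) + (-3)·(-4) + (-5)·(-4) + 3·5 = 0 + 12 + 20 + 15 = 47.
|u| = √(0² + (-3)² + (-5)² + 3²) = √43, |v| = √((-3)² + (-4)² + (-4)² + 5²) = √66, so |u||v| = √(43·66) = √2838.
cos θ = (u·v)/(|u||v|) = 47/√2838 ≈ 0.8822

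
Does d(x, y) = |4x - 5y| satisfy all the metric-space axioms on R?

No. d fails symmetry: d(5, 1) = |4·5 - 5·1| = |15| = 15, but d(1, 5) = |4·1 - 5·5| = |-21| = 21. Since 15 ≠ 21, d(x,y) ≠ d(y,x) in general.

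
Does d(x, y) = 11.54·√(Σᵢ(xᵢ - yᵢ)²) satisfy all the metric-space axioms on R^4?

Yes. The L2 (Euclidean) norm induces a metric on R^4, and multiplying a metric by a positive constant 11.54 > 0 preserves all four axioms: non-negativity (11.54·||x-y|| ≥ 0), identity (11.54·||x-y|| = 0 ⟺ ||x-y|| = 0 ⟺ x = y), symmetry (||x-y|| = ||y-x||), and the triangle inequality (11.54·||x-z|| ≤ 11.54·||x-y|| + 11.54·||y-z||). So d is a metric.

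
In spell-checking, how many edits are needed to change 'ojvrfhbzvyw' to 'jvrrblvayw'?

Let D[i][j] be the edit distance between the first i characters of 'ojvrfhbzvyw' and the first j characters of 'jvrrblvayw', with D[i][0] = i, D[0][j] = j, and D[i][j] = D[i-1][j-1] if the characters match, else 1 + min(D[i-1][j], D[i][j-1], D[i-1][j-1]). Filling the table (rows: prefixes of 'ojvrfhbzvyw', columns: prefixes of 'jvrrblvayw'):
     ε  j  v  r  r  b  l  v  a  y  w
  ε  0  1  2  3  4  5  6  7  8  9 10
  o  1  1  2  3  4  5  6  7  8  9 10
  j  2  1  2  3  4  5  6  7  8  9 10
  v  3  2  1  2  3  4  5  6  7  8  9
  r  4  3  2  1  2  3  4  5  6  7  8
  f  5  4  3  2  2  3  4  5  6  7  8
  h  6  5  4  3  3  3  4  5  6  7  8
  b  7  6  5  4  4  3  4  5  6  7  8
  z  8  7  6  5  5  4  4  5  6  7  8
  v  9  8  7  6  6  5  5  4  5  6  7
  y 10  9  8  7  7  6  6  5  5  5  6
  w 11 10  9  8  8  7  7  6  6  6  5
The bottom-right entry gives D[11][10] = 5, so no sequence of fewer than 5 edits works. Backtracking through the table gives one optimal edit sequence (5 edits):
  ojvrfhbzvyw → jvrfhbzvyw (del o @1)
  jvrfhbzvyw → jvrhbzvyw (del f @4)
  jvrhbzvyw → jvrrbzvyw (sub h→r @4)
  jvrrbzvyw → jvrrblvyw (sub z→l @6)
  jvrrblvyw → jvrrblvayw (ins a @8)
Edit distance = 5.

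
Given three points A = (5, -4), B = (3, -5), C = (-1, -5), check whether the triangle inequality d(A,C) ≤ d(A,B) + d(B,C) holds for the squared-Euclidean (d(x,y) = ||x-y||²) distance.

d(A,B) = 2² + 1² = 5, d(B,C) = 4² + 0² = 16, d(A,C) = 6² + 1² = 37.
d(A,C) = 37 > 5 + 16 = 21. Triangle inequality is VIOLATED. (Squared-Euclidean is not a metric — this is a counterexample.)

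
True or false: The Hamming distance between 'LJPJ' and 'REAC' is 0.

Differing positions: 1, 2, 3, 4. Hamming distance = 4, so the claim that d_H = 0 is false.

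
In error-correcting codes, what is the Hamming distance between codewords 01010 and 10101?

Differing positions: 1, 2, 3, 4, 5. Hamming distance = 5.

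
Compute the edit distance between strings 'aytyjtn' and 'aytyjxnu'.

Let D[i][j] be the edit distance between the first i characters of 'aytyjtn' and the first j characters of 'aytyjxnu', with D[i][0] = i, D[0][j] = j, and D[i][j] = D[i-1][j-1] if the characters match, else 1 + min(D[i-1][j], D[i][j-1], D[i-1][j-1]). Filling the table (rows: prefixes of 'aytyjtn', columns: prefixes of 'aytyjxnu'):
     ε  a  y  t  y  j  x  n  u
  ε  0  1  2  3  4  5  6  7  8
  a  1  0  1  2  3  4  5  6  7
  y  2  1  0  1  2  3  4  5  6
  t  3  2  1  0  1  2  3  4  5
  y  4  3  2  1  0  1  2  3  4
  j  5  4  3  2  1  0  1  2  3
  t  6  5  4  3  2  1  1  2  3
  n  7  6  5  4  3  2  2  1  2
The bottom-right entry gives D[7][8] = 2, so no sequence of fewer than 2 edits works. Backtracking through the table gives one optimal edit sequence (2 edits):
  aytyjtn → aytyjxn (sub t→x @6)
  aytyjxn → aytyjxnu (ins u @8)
Edit distance = 2.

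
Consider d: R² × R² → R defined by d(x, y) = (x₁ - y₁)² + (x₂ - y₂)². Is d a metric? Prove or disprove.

No. The squared Euclidean distance fails the triangle inequality. Counterexample: x = (0, 0), y = (1, 4), z = (2, 8). d(x,z) = 2² + 8² = 68, but d(x,y) + d(y,z) = (1² + 4²) + (1² + 4²) = 17 + 17 = 34. Since 68 > 34, the triangle inequality is violated. (Note: √d, the ordinary Euclidean distance, IS a metric.)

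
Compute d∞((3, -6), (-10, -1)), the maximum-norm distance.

max(|x_i - y_i|) = max(|3 - (-10)|, |-6 - (-1)|) = max(13, 5) = 13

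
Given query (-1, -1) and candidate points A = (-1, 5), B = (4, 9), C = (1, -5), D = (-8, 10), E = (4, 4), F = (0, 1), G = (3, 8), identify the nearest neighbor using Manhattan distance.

Distances: d(A) = 6, d(B) = 15, d(C) = 6, d(D) = 18, d(E) = 10, d(F) = 3, d(G) = 13. Nearest: F = (0, 1) with distance 3.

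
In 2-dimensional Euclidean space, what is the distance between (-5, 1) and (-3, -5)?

√(Σ(x_i - y_i)²) = √((-5 - (-3))² + (1 - (-5))²)
= √((-2)² + 6²) = √(4 + 36) = √40 ≈ 6.3246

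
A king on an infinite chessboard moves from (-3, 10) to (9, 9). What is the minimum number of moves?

max(|x_i - y_i|) = max(|-3 - 9|, |10 - 9|) = max(12, 1) = 12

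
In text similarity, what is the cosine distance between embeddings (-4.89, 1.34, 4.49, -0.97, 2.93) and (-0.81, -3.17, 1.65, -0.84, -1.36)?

With u = (-4.89, 1.34, 4.49, -0.97, 2.93), v = (-0.81, -3.17, 1.65, -0.84, -1.36):
u·v = (-4.89)·(-0.81) + 1.34·(-3.17) + 4.49·1.65 + (-0.97)·(-0.84) + 2.93·(-1.36) = 3.9609 + (-4.2478) + 7.4085 + 0.8148 + (-3.9848) = 3.9516.
|u| = √((-4.89)² + 1.34² + 4.49² + (-0.97)² + 2.93²) = √(23.9121 + 1.7956 + 20.1601 + 0.9409 + 8.5849) = √55.3936, |v| = √((-0.81)² + (-3.17)² + 1.65² + (-0.84)² + (-1.36)²) = √(0.6561 + 10.0489 + 2.7225 + 0.7056 + 1.8496) = √15.9827.
cos θ = (u·v)/(|u||v|) = 3.9516/(√55.3936·√15.9827) ≈ 0.1328
Cosine distance = 1 - cos θ ≈ 1 - 0.1328 = 0.8672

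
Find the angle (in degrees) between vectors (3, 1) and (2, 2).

With u = (3, 1), v = (2, 2):
u·v = 3·2 + 1·2 = 6 + 2 = 8.
|u| = √(3² + 1²) = √10, |v| = √(2² + 2²) = √8, so |u||v| = √(10·8) = √80.
cos θ = (u·v)/(|u||v|) = 8/√80 ≈ 0.894427
θ = arccos(0.894427) ≈ 26.57°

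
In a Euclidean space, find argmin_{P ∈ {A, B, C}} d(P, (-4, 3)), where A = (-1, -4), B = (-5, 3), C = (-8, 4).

Distances: d(A) ≈ 7.6158, d(B) = 1, d(C) ≈ 4.1231. Nearest: B = (-5, 3) with distance 1.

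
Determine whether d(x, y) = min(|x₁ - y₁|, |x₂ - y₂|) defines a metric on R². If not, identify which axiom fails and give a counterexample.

No. d fails identity of indiscernibles: take x = (-3, 0) and y = (-3, 2). Then d(x,y) = min(|-3 - (-3)|, |0 - 2|) = min(0, 2) = 0, yet x ≠ y.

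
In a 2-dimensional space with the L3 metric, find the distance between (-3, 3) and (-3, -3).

(Σ|x_i - y_i|^3)^(1/3) = (|-3 - (-3)|^3 + |3 - (-3)|^3)^(1/3)
= (0^3 + 6^3)^(1/3) = (0 + 216)^(1/3) = (216)^(1/3) = 6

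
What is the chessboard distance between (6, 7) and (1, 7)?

max(|x_i - y_i|) = max(|6 - 1|, |7 - 7|) = max(5, 0) = 5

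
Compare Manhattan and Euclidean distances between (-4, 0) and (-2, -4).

L1 = |-4 - (-2)| + |0 - (-4)| = 2 + 4 = 6
L2 = √(2² + 4²) = √20 ≈ 4.4721
L1 ≥ L2 always (equality iff movement is along one axis); L1 > L2 here.
Ratio L1/L2 = 6/√20 ≈ 1.3416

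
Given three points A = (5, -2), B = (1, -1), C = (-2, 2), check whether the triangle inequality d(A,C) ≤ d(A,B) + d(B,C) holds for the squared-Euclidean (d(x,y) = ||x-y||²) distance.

d(A,B) = 4² + 1² = 17, d(B,C) = 3² + 3² = 18, d(A,C) = 7² + 4² = 65.
d(A,C) = 65 > 17 + 18 = 35. Triangle inequality is VIOLATED. (Squared-Euclidean is not a metric — this is a counterexample.)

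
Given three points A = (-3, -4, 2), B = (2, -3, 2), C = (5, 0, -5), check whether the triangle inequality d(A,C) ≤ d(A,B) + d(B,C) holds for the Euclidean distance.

d(A,B) = √(5² + 1² + 0²) = √26 ≈ 5.099, d(B,C) = √(3² + 3² + 7²) = √67 ≈ 8.1854, d(A,C) = √(8² + 4² + 7²) = √129 ≈ 11.3578.
d(A,C) ≈ 11.3578 ≤ 5.099 + 8.1854 = 13.2844. Triangle inequality is satisfied.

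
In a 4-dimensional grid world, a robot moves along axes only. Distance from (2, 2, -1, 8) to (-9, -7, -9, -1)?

Σ|x_i - y_i| = |2 - (-9)| + |2 - (-7)| + |-1 - (-9)| + |8 - (-1)| = 11 + 9 + 8 + 9 = 37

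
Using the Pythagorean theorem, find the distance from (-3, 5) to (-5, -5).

√(Σ(x_i - y_i)²) = √((-3 - (-5))² + (5 - (-5))²)
= √(2² + 10²) = √(4 + 100) = √104 ≈ 10.198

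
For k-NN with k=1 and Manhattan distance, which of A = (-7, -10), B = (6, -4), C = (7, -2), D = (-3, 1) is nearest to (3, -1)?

Distances: d(A) = 19, d(B) = 6, d(C) = 5, d(D) = 8. Nearest: C = (7, -2) with distance 5.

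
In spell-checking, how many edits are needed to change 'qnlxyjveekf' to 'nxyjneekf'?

Let D[i][j] be the edit distance between the first i characters of 'qnlxyjveekf' and the first j characters of 'nxyjneekf', with D[i][0] = i, D[0][j] = j, and D[i][j] = D[i-1][j-1] if the characters match, else 1 + min(D[i-1][j], D[i][j-1], D[i-1][j-1]). Filling the table (rows: prefixes of 'qnlxyjveekf', columns: prefixes of 'nxyjneekf'):
     ε  n  x  y  j  n  e  e  k  f
  ε  0  1  2  3  4  5  6  7  8  9
  q  1  1  2  3  4  5  6  7  8  9
  n  2  1  2  3  4  4  5  6  7  8
  l  3  2  2  3  4  5  5  6  7  8
  x  4  3  2  3  4  5  6  6  7  8
  y  5  4  3  2  3  4  5  6  7  8
  j  6  5  4  3  2  3  4  5  6  7
  v  7  6  5  4  3  3  4  5  6  7
  e  8  7  6  5  4  4  3  4  5  6
  e  9  8  7  6  5  5  4  3  4  5
  k 10  9  8  7  6  6  5  4  3  4
  f 11 10  9  8  7  7  6  5  4  3
The bottom-right entry gives D[11][9] = 3, so no sequence of fewer than 3 edits works. Backtracking through the table gives one optimal edit sequence (3 edits):
  qnlxyjveekf → nlxyjveekf (del q @1)
  nlxyjveekf → nxyjveekf (del l @2)
  nxyjveekf → nxyjneekf (sub v→n @5)
Edit distance = 3.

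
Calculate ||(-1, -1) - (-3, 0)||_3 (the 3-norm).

(Σ|x_i - y_i|^3)^(1/3) = (|-1 - (-3)|^3 + |-1 - 0|^3)^(1/3)
= (2^3 + 1^3)^(1/3) = (8 + 1)^(1/3) = (9)^(1/3) ≈ 2.0801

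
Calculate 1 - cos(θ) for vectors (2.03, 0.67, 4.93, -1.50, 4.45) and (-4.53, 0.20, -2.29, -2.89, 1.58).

With u = (2.03, 0.67, 4.93, -1.50, 4.45), v = (-4.53, 0.20, -2.29, -2.89, 1.58):
u·v = 2.03·(-4.53) + 0.67·0.2 + 4.93·(-2.29) + (-1.5)·(-2.89) + 4.45·1.58 = (-9.1959) + 0.134 + (-11.2897) + 4.335 + 7.031 = -8.9856.
|u| = √(2.03² + 0.67² + 4.93² + (-1.5)² + 4.45²) = √(4.1209 + 0.4489 + 24.3049 + 2.25 + 19.8025) = √50.9272, |v| = √((-4.53)² + 0.2² + (-2.29)² + (-2.89)² + 1.58²) = √(20.5209 + 0.04 + 5.2441 + 8.3521 + 2.4964) = √36.6535.
cos θ = (u·v)/(|u||v|) = -8.9856/(√50.9272·√36.6535) ≈ -0.208
Cosine distance = 1 - cos θ ≈ 1 - (-0.208) = 1.208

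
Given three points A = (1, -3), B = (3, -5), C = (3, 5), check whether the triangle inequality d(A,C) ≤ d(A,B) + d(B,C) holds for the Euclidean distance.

d(A,B) = √(2² + 2²) = √8 ≈ 2.8284, d(B,C) = √(0² + 10²) = √100 = 10, d(A,C) = √(2² + 8²) = √68 ≈ 8.2462.
d(A,C) ≈ 8.2462 ≤ 2.8284 + 10 = 12.8284. Triangle inequality is satisfied.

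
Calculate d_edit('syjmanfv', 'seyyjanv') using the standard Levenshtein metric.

Let D[i][j] be the edit distance between the first i characters of 'syjmanfv' and the first j characters of 'seyyjanv', with D[i][0] = i, D[0][j] = j, and D[i][j] = D[i-1][j-1] if the characters match, else 1 + min(D[i-1][j], D[i][j-1], D[i-1][j-1]). Filling the table (rows: prefixes of 'syjmanfv', columns: prefixes of 'seyyjanv'):
     ε  s  e  y  y  j  a  n  v
  ε  0  1  2  3  4  5  6  7  8
  s  1  0  1  2  3  4  5  6  7
  y  2  1  1  1  2  3  4  5  6
  j  3  2  2  2  2  2  3  4  5
  m  4  3  3  3  3  3  3  4  5
  a  5  4  4  4  4  4  3  4  5
  n  6  5  5  5  5  5  4  3  4
  f  7  6  6  6  6  6  5  4  4
  v  8  7  7  7  7  7  6  5  4
The bottom-right entry gives D[8][8] = 4, so no sequence of fewer than 4 edits works. Backtracking through the table gives one optimal edit sequence (4 edits):
  syjmanfv → seyjmanfv (ins e @2)
  seyjmanfv → seyymanfv (sub j→y @4)
  seyymanfv → seyyjanfv (sub m→j @5)
  seyyjanfv → seyyjanv (del f @8)
Edit distance = 4.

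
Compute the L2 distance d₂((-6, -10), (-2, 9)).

√(Σ(x_i - y_i)²) = √((-6 - (-2))² + (-10 - 9)²)
= √((-4)² + (-19)²) = √(16 + 361) = √377 ≈ 19.4165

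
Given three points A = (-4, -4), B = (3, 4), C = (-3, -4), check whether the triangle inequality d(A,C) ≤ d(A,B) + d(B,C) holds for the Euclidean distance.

d(A,B) = √(7² + 8²) = √113 ≈ 10.6301, d(B,C) = √(6² + 8²) = √100 = 10, d(A,C) = √(1² + 0²) = √1 = 1.
d(A,C) = 1 ≤ 10.6301 + 10 = 20.6301. Triangle inequality is satisfied.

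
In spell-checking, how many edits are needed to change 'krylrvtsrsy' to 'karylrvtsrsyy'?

Let D[i][j] be the edit distance between the first i characters of 'krylrvtsrsy' and the first j characters of 'karylrvtsrsyy', with D[i][0] = i, D[0][j] = j, and D[i][j] = D[i-1][j-1] if the characters match, else 1 + min(D[i-1][j], D[i][j-1], D[i-1][j-1]). Filling the table (rows: prefixes of 'krylrvtsrsy', columns: prefixes of 'karylrvtsrsyy'):
     ε  k  a  r  y  l  r  v  t  s  r  s  y  y
  ε  0  1  2  3  4  5  6  7  8  9 10 11 12 13
  k  1  0  1  2  3  4  5  6  7  8  9 10 11 12
  r  2  1  1  1  2  3  4  5  6  7  8  9 10 11
  y  3  2  2  2  1  2  3  4  5  6  7  8  9 10
  l  4  3  3  3  2  1  2  3  4  5  6  7  8  9
  r  5  4  4  3  3  2  1  2  3  4  5  6  7  8
  v  6  5  5  4  4  3  2  1  2  3  4  5  6  7
  t  7  6  6  5  5  4  3  2  1  2  3  4  5  6
  s  8  7  7  6  6  5  4  3  2  1  2  3  4  5
  r  9  8  8  7  7  6  5  4  3  2  1  2  3  4
  s 10  9  9  8  8  7  6  5  4  3  2  1  2  3
  y 11 10 10  9  8  8  7  6  5  4  3  2  1  2
The bottom-right entry gives D[11][13] = 2, so no sequence of fewer than 2 edits works. Backtracking through the table gives one optimal edit sequence (2 edits):
  krylrvtsrsy → karylrvtsrsy (ins a @2)
  karylrvtsrsy → karylrvtsrsyy (ins y @12)
Edit distance = 2.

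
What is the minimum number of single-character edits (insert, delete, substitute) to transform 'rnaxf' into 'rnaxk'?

Let D[i][j] be the edit distance between the first i characters of 'rnaxf' and the first j characters of 'rnaxk', with D[i][0] = i, D[0][j] = j, and D[i][j] = D[i-1][j-1] if the characters match, else 1 + min(D[i-1][j], D[i][j-1], D[i-1][j-1]). Filling the table (rows: prefixes of 'rnaxf', columns: prefixes of 'rnaxk'):
     ε  r  n  a  x  k
  ε  0  1  2  3  4  5
  r  1  0  1  2  3  4
  n  2  1  0  1  2  3
  a  3  2  1  0  1  2
  x  4  3  2  1  0  1
  f  5  4  3  2  1  1
The bottom-right entry gives D[5][5] = 1, so no sequence of fewer than 1 edit works. Backtracking through the table gives one optimal edit sequence (1 edit):
  rnaxf → rnaxk (sub f→k @5)
Edit distance = 1.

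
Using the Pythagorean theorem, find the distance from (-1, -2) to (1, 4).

√(Σ(x_i - y_i)²) = √((-1 - 1)² + (-2 - 4)²)
= √((-2)² + (-6)²) = √(4 + 36) = √40 ≈ 6.3246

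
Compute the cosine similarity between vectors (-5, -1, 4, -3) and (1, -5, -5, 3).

With u = (-5, -1, 4, -3), v = (1, -5, -5, 3):
u·v = (-5)·1 + (-1)·(-5) + 4·(-5) + (-3)·3 = (-5) + 5 + (-20) + (-9) = -29.
|u| = √((-5)² + (-1)² + 4² + (-3)²) = √51, |v| = √(1² + (-5)² + (-5)² + 3²) = √60, so |u||v| = √(51·60) = √3060.
cos θ = (u·v)/(|u||v|) = -29/√3060 ≈ -0.5242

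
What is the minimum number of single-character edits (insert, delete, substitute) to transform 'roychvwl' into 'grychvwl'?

Let D[i][j] be the edit distance between the first i characters of 'roychvwl' and the first j characters of 'grychvwl', with D[i][0] = i, D[0][j] = j, and D[i][j] = D[i-1][j-1] if the characters match, else 1 + min(D[i-1][j], D[i][j-1], D[i-1][j-1]). Filling the table (rows: prefixes of 'roychvwl', columns: prefixes of 'grychvwl'):
     ε  g  r  y  c  h  v  w  l
  ε  0  1  2  3  4  5  6  7  8
  r  1  1  1  2  3  4  5  6  7
  o  2  2  2  2  3  4  5  6  7
  y  3  3  3  2  3  4  5  6  7
  c  4  4  4  3  2  3  4  5  6
  h  5  5  5  4  3  2  3  4  5
  v  6  6  6  5  4  3  2  3  4
  w  7  7  7  6  5  4  3  2  3
  l  8  8  8  7  6  5  4  3  2
The bottom-right entry gives D[8][8] = 2, so no sequence of fewer than 2 edits works. Backtracking through the table gives one optimal edit sequence (2 edits):
  roychvwl → goychvwl (sub r→g @1)
  goychvwl → grychvwl (sub o→r @2)
Edit distance = 2.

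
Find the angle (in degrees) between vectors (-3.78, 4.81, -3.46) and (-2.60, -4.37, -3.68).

With u = (-3.78, 4.81, -3.46), v = (-2.60, -4.37, -3.68):
u·v = (-3.78)·(-2.6) + 4.81·(-4.37) + (-3.46)·(-3.68) = 9.828 + (-21.0197) + 12.7328 = 1.5411.
|u| = √((-3.78)² + 4.81² + (-3.46)²) = √(14.2884 + 23.1361 + 11.9716) = √49.3961, |v| = √((-2.6)² + (-4.37)² + (-3.68)²) = √(6.76 + 19.0969 + 13.5424) = √39.3993.
cos θ = (u·v)/(|u||v|) = 1.5411/(√49.3961·√39.3993) ≈ 0.034933
θ = arccos(0.034933) ≈ 88°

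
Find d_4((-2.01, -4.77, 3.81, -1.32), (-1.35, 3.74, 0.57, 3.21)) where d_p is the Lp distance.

(Σ|x_i - y_i|^4)^(1/4) = (|-2.01 - (-1.35)|^4 + |-4.77 - 3.74|^4 + |3.81 - 0.57|^4 + |-1.32 - 3.21|^4)^(1/4)
= (0.66^4 + 8.51^4 + 3.24^4 + 4.53^4)^(1/4) ≈ (0.1897 + 5244.6709 + 110.1996 + 421.1073)^(1/4) = (5776.1675)^(1/4) ≈ 8.7179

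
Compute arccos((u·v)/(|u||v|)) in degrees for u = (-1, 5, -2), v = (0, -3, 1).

With u = (-1, 5, -2), v = (0, -3, 1):
u·v = (-1)·0 + 5·(-3) + (-2)·1 = 0 + (-15) + (-2) = -17.
|u| = √((-1)² + 5² + (-2)²) = √30, |v| = √(0² + (-3)² + 1²) = √10, so |u||v| = √(30·10) = √300.
cos θ = (u·v)/(|u||v|) = -17/√300 ≈ -0.981495
θ = arccos(-0.981495) ≈ 168.96°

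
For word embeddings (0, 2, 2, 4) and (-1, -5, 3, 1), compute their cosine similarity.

With u = (0, 2, 2, 4), v = (-1, -5, 3, 1):
u·v = 0·(-1) + 2·(-5) + 2·3 + 4·1 = 0 + (-10) + 6 + 4 = 0.
|u| = √(0² + 2² + 2² + 4²) = √24, |v| = √((-1)² + (-5)² + 3² + 1²) = √36, so |u||v| = √(24·36) = √864.
cos θ = (u·v)/(|u||v|) = 0/√864 = 0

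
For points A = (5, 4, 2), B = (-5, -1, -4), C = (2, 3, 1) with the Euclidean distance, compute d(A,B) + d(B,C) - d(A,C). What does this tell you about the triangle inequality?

d(A,B) = √(10² + 5² + 6²) = √161 ≈ 12.6886, d(B,C) = √(7² + 4² + 5²) = √90 ≈ 9.4868, d(A,C) = √(3² + 1² + 1²) = √11 ≈ 3.3166.
d(A,B) + d(B,C) - d(A,C) = 12.6886 + 9.4868 - 3.3166 = 22.1754 - 3.3166 = 18.8588 (to 4 decimal places). This is ≥ 0, so the triangle inequality holds for these points.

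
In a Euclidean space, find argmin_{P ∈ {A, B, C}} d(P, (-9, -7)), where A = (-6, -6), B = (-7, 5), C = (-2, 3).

Distances: d(A) ≈ 3.1623, d(B) ≈ 12.1655, d(C) ≈ 12.2066. Nearest: A = (-6, -6) with distance 3.1623.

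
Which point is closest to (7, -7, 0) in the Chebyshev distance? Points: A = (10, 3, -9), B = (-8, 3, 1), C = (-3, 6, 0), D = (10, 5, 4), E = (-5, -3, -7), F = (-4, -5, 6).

Distances: d(A) = 10, d(B) = 15, d(C) = 13, d(D) = 12, d(E) = 12, d(F) = 11. Nearest: A = (10, 3, -9) with distance 10.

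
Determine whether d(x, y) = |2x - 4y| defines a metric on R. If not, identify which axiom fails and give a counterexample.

No. d fails symmetry: d(2, 7) = |2·2 - 4·7| = |-24| = 24, but d(7, 2) = |2·7 - 4·2| = |6| = 6. Since 24 ≠ 6, d(x,y) ≠ d(y,x) in general.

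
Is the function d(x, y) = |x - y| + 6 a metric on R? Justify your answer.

No. d fails identity of indiscernibles (specifically d(x,x) = 0): d(-4, -4) = |-4 - (-4)| + 6 = 0 + 6 = 6 ≠ 0.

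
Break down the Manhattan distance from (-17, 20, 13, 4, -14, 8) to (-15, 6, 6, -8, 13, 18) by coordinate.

Σ|x_i - y_i| = |-17 - (-15)| + |20 - 6| + |13 - 6| + |4 - (-8)| + |-14 - 13| + |8 - 18| = 2 + 14 + 7 + 12 + 27 + 10 = 72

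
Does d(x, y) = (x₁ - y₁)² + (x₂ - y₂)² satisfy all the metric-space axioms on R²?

No. The squared Euclidean distance fails the triangle inequality. Counterexample: x = (0, 0), y = (3, 3), z = (6, 6). d(x,z) = 6² + 6² = 72, but d(x,y) + d(y,z) = (3² + 3²) + (3² + 3²) = 18 + 18 = 36. Since 72 > 36, the triangle inequality is violated. (Note: √d, the ordinary Euclidean distance, IS a metric.)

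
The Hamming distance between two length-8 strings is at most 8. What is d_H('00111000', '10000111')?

Differing positions: 1, 3, 4, 5, 6, 7, 8. Hamming distance = 7. The maximum possible Hamming distance for length-8 strings is 8, so d_H/8 = 7/8 = 0.875.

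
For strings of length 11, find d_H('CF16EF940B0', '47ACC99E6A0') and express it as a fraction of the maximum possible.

Differing positions: 1, 2, 3, 4, 5, 6, 8, 9, 10. Hamming distance = 9. The maximum possible Hamming distance for length-11 strings is 11, so d_H/11 = 9/11 ≈ 0.8182.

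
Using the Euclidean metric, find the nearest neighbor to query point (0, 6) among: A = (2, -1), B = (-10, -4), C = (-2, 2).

Distances: d(A) ≈ 7.2801, d(B) ≈ 14.1421, d(C) ≈ 4.4721. Nearest: C = (-2, 2) with distance 4.4721.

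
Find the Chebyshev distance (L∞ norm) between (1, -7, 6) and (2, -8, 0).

max(|x_i - y_i|) = max(|1 - 2|, |-7 - (-8)|, |6 - 0|) = max(1, 1, 6) = 6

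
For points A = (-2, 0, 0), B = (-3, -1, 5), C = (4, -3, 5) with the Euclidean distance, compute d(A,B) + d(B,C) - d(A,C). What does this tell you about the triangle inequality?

d(A,B) = √(1² + 1² + 5²) = √27 ≈ 5.1962, d(B,C) = √(7² + 2² + 0²) = √53 ≈ 7.2801, d(A,C) = √(6² + 3² + 5²) = √70 ≈ 8.3666.
d(A,B) + d(B,C) - d(A,C) = 5.1962 + 7.2801 - 8.3666 = 12.4763 - 8.3666 = 4.1097 (to 4 decimal places). This is ≥ 0, so the triangle inequality holds for these points.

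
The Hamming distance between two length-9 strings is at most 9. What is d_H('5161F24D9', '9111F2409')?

Differing positions: 1, 3, 8. Hamming distance = 3. The maximum possible Hamming distance for length-9 strings is 9, so d_H/9 = 3/9 ≈ 0.3333.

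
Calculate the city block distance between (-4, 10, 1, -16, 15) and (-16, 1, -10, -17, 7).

Σ|x_i - y_i| = |-4 - (-16)| + |10 - 1| + |1 - (-10)| + |-16 - (-17)| + |15 - 7| = 12 + 9 + 11 + 1 + 8 = 41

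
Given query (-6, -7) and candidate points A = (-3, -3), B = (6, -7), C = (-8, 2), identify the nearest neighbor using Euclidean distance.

Distances: d(A) = 5, d(B) = 12, d(C) ≈ 9.2195. Nearest: A = (-3, -3) with distance 5.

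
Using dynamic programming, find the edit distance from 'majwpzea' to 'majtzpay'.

Let D[i][j] be the edit distance between the first i characters of 'majwpzea' and the first j characters of 'majtzpay', with D[i][0] = i, D[0][j] = j, and D[i][j] = D[i-1][j-1] if the characters match, else 1 + min(D[i-1][j], D[i][j-1], D[i-1][j-1]). Filling the table (rows: prefixes of 'majwpzea', columns: prefixes of 'majtzpay'):
     ε  m  a  j  t  z  p  a  y
  ε  0  1  2  3  4  5  6  7  8
  m  1  0  1  2  3  4  5  6  7
  a  2  1  0  1  2  3  4  5  6
  j  3  2  1  0  1  2  3  4  5
  w  4  3  2  1  1  2  3  4  5
  p  5  4  3  2  2  2  2  3  4
  z  6  5  4  3  3  2  3  3  4
  e  7  6  5  4  4  3  3  4  4
  a  8  7  6  5  5  4  4  3  4
The bottom-right entry gives D[8][8] = 4, so no sequence of fewer than 4 edits works. Backtracking through the table gives one optimal edit sequence (4 edits):
  majwpzea → majpzea (del w @4)
  majpzea → majtzea (sub p→t @4)
  majtzea → majtzpa (sub e→p @6)
  majtzpa → majtzpay (ins y @8)
Edit distance = 4.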